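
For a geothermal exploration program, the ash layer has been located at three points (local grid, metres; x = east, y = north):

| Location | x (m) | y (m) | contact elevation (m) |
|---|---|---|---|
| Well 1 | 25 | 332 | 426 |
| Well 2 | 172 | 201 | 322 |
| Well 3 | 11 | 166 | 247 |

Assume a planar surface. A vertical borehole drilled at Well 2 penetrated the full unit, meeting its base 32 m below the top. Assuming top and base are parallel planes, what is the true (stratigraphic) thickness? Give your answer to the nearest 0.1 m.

21.7 m

Let the plane be z = a·x + b·y + c.
Well 2−Well 1: 147a − 131b = −104;  Well 3−Well 1: −14a − 166b = −179.
Solving gives a = 0.23574, b = 1.05843.
|∇z| = √(a²+b²) = 1.08437, so dip δ = arctan(1.08437) = 47.32°.
True thickness = vertical thickness × cos δ = 32 × cos 47.32° = 21.7 m.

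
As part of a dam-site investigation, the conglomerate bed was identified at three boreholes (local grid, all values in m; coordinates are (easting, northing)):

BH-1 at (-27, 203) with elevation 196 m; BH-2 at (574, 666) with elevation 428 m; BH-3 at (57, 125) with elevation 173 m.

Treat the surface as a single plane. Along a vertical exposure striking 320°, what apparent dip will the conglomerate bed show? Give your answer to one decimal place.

Two edge vectors: BH-1→BH-2 = (601, 463, 232), BH-1→BH-3 = (84, -78, -23).
Normal n = (BH-1→BH-2) × (BH-1→BH-3) = (7447, 33311, -85770).
So ∂z/∂E = −n_x/n_z = 0.08683 and ∂z/∂N = −n_y/n_z = 0.38838.
Unit vector along 320° is (sin 320°, cos 320°) = (-0.6428, 0.7660).
Slope in that direction = a·(-0.6428) + b·(0.7660) = 0.24170.
Apparent dip = arctan|0.24170| = 13.6° (true dip is 21.7°, so apparent ≤ true as expected).

13.6°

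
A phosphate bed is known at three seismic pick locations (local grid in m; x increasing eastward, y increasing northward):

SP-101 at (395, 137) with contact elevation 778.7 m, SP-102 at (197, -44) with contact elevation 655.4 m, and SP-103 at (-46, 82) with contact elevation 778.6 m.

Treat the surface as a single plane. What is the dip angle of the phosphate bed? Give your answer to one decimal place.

Two edge vectors: SP-101→SP-102 = (-198, -181, -123.3), SP-101→SP-103 = (-441, -55, -0.1).
Normal n = (SP-101→SP-102) × (SP-101→SP-103) = (-6763.4, 54355.5, -68931).
So ∂z/∂x = −n_x/n_z = −0.09812 and ∂z/∂y = −n_y/n_z = 0.78855.
Gradient magnitude |∇z| = √(a² + b²) = √(0.00963 + 0.62181) = 0.79463.
True dip = arctan(0.79463) = 38.5°, dipping toward S (azimuth ≈ 173°).

38.5°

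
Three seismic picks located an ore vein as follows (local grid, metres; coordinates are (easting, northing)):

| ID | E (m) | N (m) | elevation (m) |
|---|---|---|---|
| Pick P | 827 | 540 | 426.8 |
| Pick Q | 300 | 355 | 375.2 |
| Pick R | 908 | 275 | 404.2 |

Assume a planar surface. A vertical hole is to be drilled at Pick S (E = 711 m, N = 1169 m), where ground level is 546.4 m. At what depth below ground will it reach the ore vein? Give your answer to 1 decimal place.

Let the plane be z = a·E + b·N + c.
Pick Q−Pick P: −527a − 185b = −51.6;  Pick R−Pick P: 81a − 265b = −22.6.
Solving gives a = 0.061388, b = 0.104047.
Then c = 426.8 − a·827 − b·540 = 319.85.
At (711, 1169): z_contact = 43.65 + 121.63 + 319.85 = 485.12 m.
Depth below ground = 546.4 − 485.12 = 61.3 m.

61.3 m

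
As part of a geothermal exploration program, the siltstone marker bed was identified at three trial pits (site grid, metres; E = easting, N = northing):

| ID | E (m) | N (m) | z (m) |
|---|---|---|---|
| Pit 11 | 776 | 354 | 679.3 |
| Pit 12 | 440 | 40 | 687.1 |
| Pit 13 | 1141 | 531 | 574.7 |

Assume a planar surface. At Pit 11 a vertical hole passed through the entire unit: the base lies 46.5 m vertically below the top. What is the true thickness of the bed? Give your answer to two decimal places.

36.00 m

Two edge vectors: Pit 11→Pit 12 = (-336, -314, 7.8), Pit 11→Pit 13 = (365, 177, -104.6).
Normal n = (Pit 11→Pit 12) × (Pit 11→Pit 13) = (31463.8, -32298.6, 55138).
So ∂z/∂E = −n_x/n_z = −0.57064 and ∂z/∂N = −n_y/n_z = 0.58578.
|∇z| = √(a²+b²) = 0.81778, so dip δ = arctan(0.81778) = 39.28°.
True thickness = vertical thickness × cos δ = 46.5 × cos 39.28° = 36.00 m.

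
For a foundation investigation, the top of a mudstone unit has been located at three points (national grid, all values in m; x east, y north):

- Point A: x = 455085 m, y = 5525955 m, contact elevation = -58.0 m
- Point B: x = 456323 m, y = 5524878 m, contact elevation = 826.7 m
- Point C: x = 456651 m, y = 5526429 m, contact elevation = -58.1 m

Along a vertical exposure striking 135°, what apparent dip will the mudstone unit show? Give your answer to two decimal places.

29.31°

Two edge vectors: Point A→Point B = (1238, -1077, 884.7), Point A→Point C = (1566, 474, -0.1).
Normal n = (Point A→Point B) × (Point A→Point C) = (-419240.1, 1385564, 2273394).
So ∂z/∂x = −n_x/n_z = 0.18441 and ∂z/∂y = −n_y/n_z = −0.60947.
Unit vector along 135° is (sin 135°, cos 135°) = (0.7071, -0.7071).
Slope in that direction = a·(0.7071) + b·(-0.7071) = 0.56136.
Apparent dip = arctan|0.56136| = 29.31° (true dip is 32.5°, so apparent ≤ true as expected).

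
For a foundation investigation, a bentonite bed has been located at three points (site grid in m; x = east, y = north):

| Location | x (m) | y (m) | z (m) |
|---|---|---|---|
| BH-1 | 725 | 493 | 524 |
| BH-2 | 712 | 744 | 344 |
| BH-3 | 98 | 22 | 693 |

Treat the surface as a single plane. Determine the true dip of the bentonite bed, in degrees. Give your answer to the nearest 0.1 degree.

36.9°

Two edge vectors: BH-1→BH-2 = (-13, 251, -180), BH-1→BH-3 = (-627, -471, 169).
Normal n = (BH-1→BH-2) × (BH-1→BH-3) = (-42361, 115057, 163500).
So ∂z/∂x = −n_x/n_z = 0.25909 and ∂z/∂y = −n_y/n_z = −0.70371.
Gradient magnitude |∇z| = √(a² + b²) = √(0.06713 + 0.49521) = 0.74989.
True dip = arctan(0.74989) = 36.9°, dipping toward NNW (azimuth ≈ 340°).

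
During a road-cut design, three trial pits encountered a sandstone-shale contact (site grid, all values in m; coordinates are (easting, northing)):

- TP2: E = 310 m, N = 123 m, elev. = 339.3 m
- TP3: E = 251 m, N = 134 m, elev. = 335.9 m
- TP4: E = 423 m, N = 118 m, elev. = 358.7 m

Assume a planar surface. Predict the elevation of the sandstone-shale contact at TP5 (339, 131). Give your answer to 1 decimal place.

Two edge vectors: TP2→TP3 = (-59, 11, -3.4), TP2→TP4 = (113, -5, 19.4).
Normal n = (TP2→TP3) × (TP2→TP4) = (196.4, 760.4, -948).
So ∂z/∂E = −n_x/n_z = 0.20717 and ∂z/∂N = −n_y/n_z = 0.80211.
Intercept c from TP2: 339.3 − 64.22 − 98.66 = 176.42.
At (339, 131): z = 70.2 + 105.1 + 176.42 = 351.7 m.

351.7 m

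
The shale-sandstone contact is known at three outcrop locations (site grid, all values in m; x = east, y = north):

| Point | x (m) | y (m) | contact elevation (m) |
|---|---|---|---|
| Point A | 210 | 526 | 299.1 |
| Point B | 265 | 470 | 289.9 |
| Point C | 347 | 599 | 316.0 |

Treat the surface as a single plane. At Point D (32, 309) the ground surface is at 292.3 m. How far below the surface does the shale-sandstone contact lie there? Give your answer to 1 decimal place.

38.0 m

Let the plane be z = a·x + b·y + c.
Point B−Point A: 55a − 56b = −9.2;  Point C−Point A: 137a + 73b = 16.9.
Solving gives a = 0.02351, b = 0.18738.
Then c = 299.1 − a·210 − b·526 = 195.60.
At (32, 309): z_contact = 0.75 + 57.90 + 195.60 = 254.25 m.
Depth below ground = 292.3 − 254.25 = 38.0 m.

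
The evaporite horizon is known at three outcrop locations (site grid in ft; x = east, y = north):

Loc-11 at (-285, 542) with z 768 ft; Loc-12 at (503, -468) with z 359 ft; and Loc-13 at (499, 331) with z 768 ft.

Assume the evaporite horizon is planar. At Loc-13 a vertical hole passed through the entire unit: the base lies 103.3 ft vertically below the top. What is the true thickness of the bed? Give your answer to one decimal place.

Let the plane be z = a·x + b·y + c.
Loc-12−Loc-11: 788a − 1010b = −409;  Loc-13−Loc-11: 784a − 211b = 0.
Solving gives a = 0.13795, b = 0.51258.
|∇z| = √(a²+b²) = 0.53082, so dip δ = arctan(0.53082) = 27.96°.
True thickness = vertical thickness × cos δ = 103.3 × cos 27.96° = 91.2 ft.

91.2 ft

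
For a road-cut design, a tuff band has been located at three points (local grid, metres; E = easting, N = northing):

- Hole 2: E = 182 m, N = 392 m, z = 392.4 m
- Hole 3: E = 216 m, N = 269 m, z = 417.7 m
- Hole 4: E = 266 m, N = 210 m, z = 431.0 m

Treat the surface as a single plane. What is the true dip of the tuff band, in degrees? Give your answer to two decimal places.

11.26°

Let the plane be z = a·E + b·N + c.
Hole 3−Hole 2: 34a − 123b = 25.3;  Hole 4−Hole 2: 84a − 182b = 38.6.
Solving gives a = 0.03456, b = −0.19614.
Gradient magnitude |∇z| = √(a² + b²) = √(0.00119 + 0.03847) = 0.19916.
True dip = arctan(0.19916) = 11.26°, dipping toward N (azimuth ≈ 350°).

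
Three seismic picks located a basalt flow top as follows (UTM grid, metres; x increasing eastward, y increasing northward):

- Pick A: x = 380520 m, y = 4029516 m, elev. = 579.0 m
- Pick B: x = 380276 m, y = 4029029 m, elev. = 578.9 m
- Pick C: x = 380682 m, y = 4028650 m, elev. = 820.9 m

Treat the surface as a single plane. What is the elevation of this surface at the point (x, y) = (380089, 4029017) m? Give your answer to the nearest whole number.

505 m

Let the plane be z = a·x + b·y + c.
Pick B−Pick A: −244a − 487b = −0.1;  Pick C−Pick A: 162a − 866b = 241.9.
Solving gives a = 0.40624642, b = −0.20333496.
Then c = 579 − a·380520 − b·4029516 = 665335.60.
At (380089, 4029017): z = 154409.8 − 819240.0 + 665335.60 = 505.4 m.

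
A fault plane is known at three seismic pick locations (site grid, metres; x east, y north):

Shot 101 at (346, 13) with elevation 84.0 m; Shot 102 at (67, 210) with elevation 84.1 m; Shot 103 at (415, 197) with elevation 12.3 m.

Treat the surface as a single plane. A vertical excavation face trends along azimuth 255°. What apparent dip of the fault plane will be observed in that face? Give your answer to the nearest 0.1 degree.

16.2°

Let the plane be z = a·x + b·y + c.
Shot 102−Shot 101: −279a + 197b = 0.1;  Shot 103−Shot 101: 69a + 184b = −71.7.
Solving gives a = −0.21783, b = −0.30799.
Unit vector along 255° is (sin 255°, cos 255°) = (-0.9659, -0.2588).
Slope in that direction = a·(-0.9659) + b·(-0.2588) = 0.29012.
Apparent dip = arctan|0.29012| = 16.2° (true dip is 20.7°, so apparent ≤ true as expected).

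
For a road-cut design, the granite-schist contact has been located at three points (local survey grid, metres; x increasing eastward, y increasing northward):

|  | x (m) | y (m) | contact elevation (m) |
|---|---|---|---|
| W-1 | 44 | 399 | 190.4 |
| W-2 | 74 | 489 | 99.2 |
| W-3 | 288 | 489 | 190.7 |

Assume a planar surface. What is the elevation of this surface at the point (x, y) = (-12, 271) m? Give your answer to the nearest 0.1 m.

Let the plane be z = a·x + b·y + c.
W-2−W-1: 30a + 90b = −91.2;  W-3−W-1: 244a + 90b = 0.3.
Solving gives a = 0.42757, b = −1.15586.
Then c = 190.4 − a·44 − b·399 = 632.77.
At (-12, 271): z = −5.1 − 313.2 + 632.77 = 314.4 m.

314.4 m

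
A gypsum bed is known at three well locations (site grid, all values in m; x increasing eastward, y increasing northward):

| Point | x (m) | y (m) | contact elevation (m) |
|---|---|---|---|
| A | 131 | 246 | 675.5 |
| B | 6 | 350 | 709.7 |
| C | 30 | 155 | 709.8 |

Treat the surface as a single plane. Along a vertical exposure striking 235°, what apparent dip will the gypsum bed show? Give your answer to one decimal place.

Two edge vectors: A→B = (-125, 104, 34.2), A→C = (-101, -91, 34.3).
Normal n = (A→B) × (A→C) = (6679.4, 833.3, 21879).
So ∂z/∂x = −n_x/n_z = −0.30529 and ∂z/∂y = −n_y/n_z = −0.03809.
Unit vector along 235° is (sin 235°, cos 235°) = (-0.8192, -0.5736).
Slope in that direction = a·(-0.8192) + b·(-0.5736) = 0.27192.
Apparent dip = arctan|0.27192| = 15.2° (true dip is 17.1°, so apparent ≤ true as expected).

15.2°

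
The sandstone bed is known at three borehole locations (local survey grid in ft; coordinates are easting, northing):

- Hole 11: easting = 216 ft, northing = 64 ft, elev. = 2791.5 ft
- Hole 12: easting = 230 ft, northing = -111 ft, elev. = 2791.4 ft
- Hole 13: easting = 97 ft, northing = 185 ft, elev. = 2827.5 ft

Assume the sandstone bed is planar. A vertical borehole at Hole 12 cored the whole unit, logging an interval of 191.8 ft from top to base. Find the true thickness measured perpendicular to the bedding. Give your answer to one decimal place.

182.2 ft

Let the plane be z = a·easting + b·northing + c.
Hole 12−Hole 11: 14a − 175b = −0.1;  Hole 13−Hole 11: −119a + 121b = 36.
Solving gives a = −0.32868, b = −0.02572.
|∇z| = √(a²+b²) = 0.32968, so dip δ = arctan(0.32968) = 18.25°.
True thickness = vertical thickness × cos δ = 191.8 × cos 18.25° = 182.2 ft.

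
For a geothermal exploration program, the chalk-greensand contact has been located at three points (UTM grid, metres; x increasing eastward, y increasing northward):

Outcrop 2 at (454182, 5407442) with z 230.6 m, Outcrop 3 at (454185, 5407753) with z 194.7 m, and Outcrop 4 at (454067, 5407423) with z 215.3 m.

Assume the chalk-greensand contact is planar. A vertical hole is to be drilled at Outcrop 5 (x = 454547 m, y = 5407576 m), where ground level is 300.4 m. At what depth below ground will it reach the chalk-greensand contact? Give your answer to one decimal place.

Two edge vectors: Outcrop 2→Outcrop 3 = (3, 311, -35.9), Outcrop 2→Outcrop 4 = (-115, -19, -15.3).
Normal n = (Outcrop 2→Outcrop 3) × (Outcrop 2→Outcrop 4) = (-5440.4, 4174.4, 35708).
So ∂z/∂x = −n_x/n_z = 0.152358015 and ∂z/∂y = −n_y/n_z = −0.116903775.
Intercept c from Outcrop 2: 230.6 − 69198.27 + 632150.38 = 563182.72.
At (454547, 5407576): z_contact = 69253.88 − 632166.05 + 563182.72 = 270.55 m.
Depth below ground = 300.4 − 270.55 = 29.9 m.

29.9 m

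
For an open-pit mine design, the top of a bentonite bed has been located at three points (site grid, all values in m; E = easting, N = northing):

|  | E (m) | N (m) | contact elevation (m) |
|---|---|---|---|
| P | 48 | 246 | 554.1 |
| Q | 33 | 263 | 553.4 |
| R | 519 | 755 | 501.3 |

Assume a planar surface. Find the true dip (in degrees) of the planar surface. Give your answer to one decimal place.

4.6°

Two edge vectors: P→Q = (-15, 17, -0.7), P→R = (471, 509, -52.8).
Normal n = (P→Q) × (P→R) = (-541.3, -1121.7, -15642).
So ∂z/∂E = −n_x/n_z = −0.03461 and ∂z/∂N = −n_y/n_z = −0.07171.
Gradient magnitude |∇z| = √(a² + b²) = √(0.00120 + 0.00514) = 0.07962.
True dip = arctan(0.07962) = 4.6°, dipping toward NNE (azimuth ≈ 026°).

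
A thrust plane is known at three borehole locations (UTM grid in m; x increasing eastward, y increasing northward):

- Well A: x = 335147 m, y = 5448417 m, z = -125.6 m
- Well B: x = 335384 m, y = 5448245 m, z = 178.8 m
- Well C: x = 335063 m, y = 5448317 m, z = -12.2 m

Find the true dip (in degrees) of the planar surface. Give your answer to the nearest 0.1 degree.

Two edge vectors: Well A→Well B = (237, -172, 304.4), Well A→Well C = (-84, -100, 113.4).
Normal n = (Well A→Well B) × (Well A→Well C) = (10935.2, -52445.4, -38148).
So ∂z/∂x = −n_x/n_z = 0.28665 and ∂z/∂y = −n_y/n_z = −1.37479.
Gradient magnitude |∇z| = √(a² + b²) = √(0.08217 + 1.89004) = 1.40435.
True dip = arctan(1.40435) = 54.5°, dipping toward NNW (azimuth ≈ 348°).

54.5°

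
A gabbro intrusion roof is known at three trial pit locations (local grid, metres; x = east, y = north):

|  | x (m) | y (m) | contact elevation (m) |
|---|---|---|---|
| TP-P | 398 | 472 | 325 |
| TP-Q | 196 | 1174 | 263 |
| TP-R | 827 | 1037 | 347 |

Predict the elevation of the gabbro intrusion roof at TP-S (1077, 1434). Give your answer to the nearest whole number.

356 m

Let the plane be z = a·x + b·y + c.
TP-Q−TP-P: −202a + 702b = −62;  TP-R−TP-P: 429a + 565b = 22.
Solving gives a = 0.12154, b = −0.05335.
Then c = 325 − a·398 − b·472 = 301.81.
At (1077, 1434): z = 130.9 − 76.5 + 301.81 = 356.2 m.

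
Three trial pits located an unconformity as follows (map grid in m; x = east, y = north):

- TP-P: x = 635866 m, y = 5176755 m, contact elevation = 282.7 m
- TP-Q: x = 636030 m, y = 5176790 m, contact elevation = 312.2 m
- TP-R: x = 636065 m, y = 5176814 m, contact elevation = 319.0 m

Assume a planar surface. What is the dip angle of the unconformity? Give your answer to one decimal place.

Let the plane be z = a·x + b·y + c.
TP-Q−TP-P: 164a + 35b = 29.5;  TP-R−TP-P: 199a + 59b = 36.3.
Solving gives a = 0.17337, b = 0.03051.
Gradient magnitude |∇z| = √(a² + b²) = √(0.03006 + 0.00093) = 0.17603.
True dip = arctan(0.17603) = 10.0°, dipping toward W (azimuth ≈ 260°).

10.0°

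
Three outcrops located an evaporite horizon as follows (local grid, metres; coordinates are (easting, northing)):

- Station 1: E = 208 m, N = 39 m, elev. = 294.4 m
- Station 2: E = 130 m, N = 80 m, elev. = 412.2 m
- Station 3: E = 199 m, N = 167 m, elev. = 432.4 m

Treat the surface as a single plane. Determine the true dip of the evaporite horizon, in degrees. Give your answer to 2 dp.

54.59°

Let the plane be z = a·E + b·N + c.
Station 2−Station 1: −78a + 41b = 117.8;  Station 3−Station 1: −9a + 128b = 138.
Solving gives a = −0.97976, b = 1.00924.
Gradient magnitude |∇z| = √(a² + b²) = √(0.95993 + 1.01856) = 1.40659.
True dip = arctan(1.40659) = 54.59°, dipping toward SE (azimuth ≈ 136°).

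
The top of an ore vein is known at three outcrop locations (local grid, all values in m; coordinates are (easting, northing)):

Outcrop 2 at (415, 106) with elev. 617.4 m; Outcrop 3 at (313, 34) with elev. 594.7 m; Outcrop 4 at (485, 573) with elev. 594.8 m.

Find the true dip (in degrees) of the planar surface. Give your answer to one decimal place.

Let the plane be z = a·E + b·N + c.
Outcrop 3−Outcrop 2: −102a − 72b = −22.7;  Outcrop 4−Outcrop 2: 70a + 467b = −22.6.
Solving gives a = 0.28709, b = −0.09143.
Gradient magnitude |∇z| = √(a² + b²) = √(0.08242 + 0.00836) = 0.30129.
True dip = arctan(0.30129) = 16.8°, dipping toward WNW (azimuth ≈ 288°).

16.8°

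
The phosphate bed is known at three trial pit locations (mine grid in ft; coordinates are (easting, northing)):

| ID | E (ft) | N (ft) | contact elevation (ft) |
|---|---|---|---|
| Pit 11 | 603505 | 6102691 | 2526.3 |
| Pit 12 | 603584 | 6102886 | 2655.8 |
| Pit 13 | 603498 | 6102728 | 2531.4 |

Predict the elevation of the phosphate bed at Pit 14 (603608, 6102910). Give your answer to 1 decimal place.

Let the plane be z = a·E + b·N + c.
Pit 12−Pit 11: 79a + 195b = 129.5;  Pit 13−Pit 11: −7a + 37b = 5.1.
Solving gives a = 0.885494403, b = 0.305363806.
Then c = 2526.3 − a·603505 − b·6102691 = −2395414.95.
At (603608, 6102910): z = 534491.5 + 1863607.8 − 2395414.95 = 2684.4 ft.

2684.4 ft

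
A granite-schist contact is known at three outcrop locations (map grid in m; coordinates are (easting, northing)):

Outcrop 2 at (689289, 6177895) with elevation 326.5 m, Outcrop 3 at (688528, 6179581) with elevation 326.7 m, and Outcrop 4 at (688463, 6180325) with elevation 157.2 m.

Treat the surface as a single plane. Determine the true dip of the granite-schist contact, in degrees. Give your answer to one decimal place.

Two edge vectors: Outcrop 2→Outcrop 3 = (-761, 1686, 0.2), Outcrop 2→Outcrop 4 = (-826, 2430, -169.3).
Normal n = (Outcrop 2→Outcrop 3) × (Outcrop 2→Outcrop 4) = (-285925.8, -129002.5, -456594).
So ∂z/∂E = −n_x/n_z = −0.62621 and ∂z/∂N = −n_y/n_z = −0.28253.
Gradient magnitude |∇z| = √(a² + b²) = √(0.39214 + 0.07982) = 0.68700.
True dip = arctan(0.68700) = 34.5°, dipping toward ENE (azimuth ≈ 066°).

34.5°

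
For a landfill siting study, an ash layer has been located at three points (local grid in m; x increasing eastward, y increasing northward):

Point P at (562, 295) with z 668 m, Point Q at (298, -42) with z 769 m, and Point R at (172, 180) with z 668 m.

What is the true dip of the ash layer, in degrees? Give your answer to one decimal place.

Let the plane be z = a·x + b·y + c.
Point Q−Point P: −264a − 337b = 101;  Point R−Point P: −390a − 115b = 0.
Solving gives a = 0.11492, b = −0.38973.
Gradient magnitude |∇z| = √(a² + b²) = √(0.01321 + 0.15189) = 0.40632.
True dip = arctan(0.40632) = 22.1°, dipping toward NNW (azimuth ≈ 344°).

22.1°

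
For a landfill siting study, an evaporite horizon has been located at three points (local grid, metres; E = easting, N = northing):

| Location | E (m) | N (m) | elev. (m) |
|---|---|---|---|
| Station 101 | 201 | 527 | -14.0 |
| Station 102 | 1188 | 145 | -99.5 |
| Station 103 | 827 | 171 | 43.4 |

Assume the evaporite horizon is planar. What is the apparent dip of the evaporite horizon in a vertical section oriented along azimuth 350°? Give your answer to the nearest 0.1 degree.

41.5°

Two edge vectors: Station 101→Station 102 = (987, -382, -85.5), Station 101→Station 103 = (626, -356, 57.4).
Normal n = (Station 101→Station 102) × (Station 101→Station 103) = (-52364.8, -110176.8, -112240).
So ∂z/∂E = −n_x/n_z = −0.46654 and ∂z/∂N = −n_y/n_z = −0.98162.
Unit vector along 350° is (sin 350°, cos 350°) = (-0.1736, 0.9848).
Slope in that direction = a·(-0.1736) + b·(0.9848) = −0.88569.
Apparent dip = arctan|0.88569| = 41.5° (true dip is 47.4°, so apparent ≤ true as expected).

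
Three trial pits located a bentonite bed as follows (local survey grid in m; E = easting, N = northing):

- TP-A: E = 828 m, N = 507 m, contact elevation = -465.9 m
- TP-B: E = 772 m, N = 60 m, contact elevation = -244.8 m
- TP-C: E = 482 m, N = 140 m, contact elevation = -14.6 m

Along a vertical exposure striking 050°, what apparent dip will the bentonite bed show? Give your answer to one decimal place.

Let the plane be z = a·E + b·N + c.
TP-B−TP-A: −56a − 447b = 221.1;  TP-C−TP-A: −346a − 367b = 451.3.
Solving gives a = −0.89917, b = −0.38198.
Unit vector along 050° is (sin 50°, cos 50°) = (0.7660, 0.6428).
Slope in that direction = a·(0.7660) + b·(0.6428) = −0.93434.
Apparent dip = arctan|0.93434| = 43.1° (true dip is 44.3°, so apparent ≤ true as expected).

43.1°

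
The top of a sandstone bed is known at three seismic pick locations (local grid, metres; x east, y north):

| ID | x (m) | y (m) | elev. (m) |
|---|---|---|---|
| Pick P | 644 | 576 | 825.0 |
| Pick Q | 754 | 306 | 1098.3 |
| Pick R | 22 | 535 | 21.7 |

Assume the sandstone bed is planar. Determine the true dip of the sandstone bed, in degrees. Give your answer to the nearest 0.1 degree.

Two edge vectors: Pick P→Pick Q = (110, -270, 273.3), Pick P→Pick R = (-622, -41, -803.3).
Normal n = (Pick P→Pick Q) × (Pick P→Pick R) = (228096.3, -81629.6, -172450).
So ∂z/∂x = −n_x/n_z = 1.32268 and ∂z/∂y = −n_y/n_z = −0.47335.
Gradient magnitude |∇z| = √(a² + b²) = √(1.74948 + 0.22406) = 1.40483.
True dip = arctan(1.40483) = 54.6°, dipping toward WNW (azimuth ≈ 290°).

54.6°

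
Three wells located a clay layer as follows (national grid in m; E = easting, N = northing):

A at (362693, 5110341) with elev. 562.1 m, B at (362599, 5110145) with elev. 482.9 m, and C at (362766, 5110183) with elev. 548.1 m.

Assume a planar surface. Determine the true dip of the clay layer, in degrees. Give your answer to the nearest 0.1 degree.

22.5°

Let the plane be z = a·E + b·N + c.
B−A: −94a − 196b = −79.2;  C−A: 73a − 158b = −14.
Solving gives a = 0.33503, b = 0.24340.
Gradient magnitude |∇z| = √(a² + b²) = √(0.11225 + 0.05924) = 0.41412.
True dip = arctan(0.41412) = 22.5°, dipping toward SW (azimuth ≈ 234°).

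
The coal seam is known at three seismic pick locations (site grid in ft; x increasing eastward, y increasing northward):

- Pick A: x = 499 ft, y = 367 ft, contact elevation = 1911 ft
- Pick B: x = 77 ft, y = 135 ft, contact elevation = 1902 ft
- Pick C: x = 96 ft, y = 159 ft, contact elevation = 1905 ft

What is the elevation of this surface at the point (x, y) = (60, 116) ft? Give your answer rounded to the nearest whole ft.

1900 ft

Let the plane be z = a·x + b·y + c.
Pick B−Pick A: −422a − 232b = −9;  Pick C−Pick A: −403a − 208b = −6.
Solving gives a = −0.08392, b = 0.19143.
Then c = 1911 − a·499 − b·367 = 1882.62.
At (60, 116): z = −5.0 + 22.2 + 1882.62 = 1899.8 ft.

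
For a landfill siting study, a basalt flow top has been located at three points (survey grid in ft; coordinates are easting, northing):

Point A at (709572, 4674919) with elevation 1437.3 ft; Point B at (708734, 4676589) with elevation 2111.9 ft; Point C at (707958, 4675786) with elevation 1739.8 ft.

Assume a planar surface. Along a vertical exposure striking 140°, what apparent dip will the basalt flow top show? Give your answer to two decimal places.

16.65°

Let the plane be z = a·easting + b·northing + c.
Point B−Point A: −838a + 1670b = 674.6;  Point C−Point A: −1614a + 867b = 302.5.
Solving gives a = 0.04048, b = 0.42427.
Unit vector along 140° is (sin 140°, cos 140°) = (0.6428, -0.7660).
Slope in that direction = a·(0.6428) + b·(-0.7660) = −0.29899.
Apparent dip = arctan|0.29899| = 16.65° (true dip is 23.1°, so apparent ≤ true as expected).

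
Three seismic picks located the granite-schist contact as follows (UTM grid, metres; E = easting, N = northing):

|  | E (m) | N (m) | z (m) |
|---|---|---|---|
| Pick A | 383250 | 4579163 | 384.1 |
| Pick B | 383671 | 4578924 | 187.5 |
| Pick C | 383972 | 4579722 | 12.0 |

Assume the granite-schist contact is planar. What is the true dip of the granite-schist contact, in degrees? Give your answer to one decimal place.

Two edge vectors: Pick A→Pick B = (421, -239, -196.6), Pick A→Pick C = (722, 559, -372.1).
Normal n = (Pick A→Pick B) × (Pick A→Pick C) = (198831.3, 14708.9, 407897).
So ∂z/∂E = −n_x/n_z = −0.48745 and ∂z/∂N = −n_y/n_z = −0.03606.
Gradient magnitude |∇z| = √(a² + b²) = √(0.23761 + 0.00130) = 0.48879.
True dip = arctan(0.48879) = 26.0°, dipping toward E (azimuth ≈ 086°).

26.0°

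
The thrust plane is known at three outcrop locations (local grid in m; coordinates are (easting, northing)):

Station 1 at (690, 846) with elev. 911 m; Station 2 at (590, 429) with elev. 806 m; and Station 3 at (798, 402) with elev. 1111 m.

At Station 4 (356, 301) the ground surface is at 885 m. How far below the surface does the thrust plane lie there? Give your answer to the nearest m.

407 m

Two edge vectors: Station 1→Station 2 = (-100, -417, -105), Station 1→Station 3 = (108, -444, 200).
Normal n = (Station 1→Station 2) × (Station 1→Station 3) = (-130020, 8660, 89436).
So ∂z/∂E = −n_x/n_z = 1.45378 and ∂z/∂N = −n_y/n_z = −0.09683.
Intercept c from Station 1: 911 − 1003.11 + 81.92 = −10.19.
At (356, 301): z_contact = 517.5 − 29.1 − 10.19 = 478.2 m.
Depth below ground = 885 − 478.2 = 407 m.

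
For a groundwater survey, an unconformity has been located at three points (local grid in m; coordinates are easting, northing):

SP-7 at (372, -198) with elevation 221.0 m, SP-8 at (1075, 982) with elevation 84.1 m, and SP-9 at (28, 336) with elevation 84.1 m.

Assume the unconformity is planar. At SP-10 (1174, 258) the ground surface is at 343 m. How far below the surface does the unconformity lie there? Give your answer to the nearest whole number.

115 m

Let the plane be z = a·easting + b·northing + c.
SP-8−SP-7: 703a + 1180b = −136.9;  SP-9−SP-7: −344a + 534b = −136.9.
Solving gives a = 0.11319, b = −0.18345.
Then c = 221 − a·372 − b·-198 = 142.57.
At (1174, 258): z_contact = 132.9 − 47.3 + 142.57 = 228.1 m.
Depth below ground = 343 − 228.1 = 115 m.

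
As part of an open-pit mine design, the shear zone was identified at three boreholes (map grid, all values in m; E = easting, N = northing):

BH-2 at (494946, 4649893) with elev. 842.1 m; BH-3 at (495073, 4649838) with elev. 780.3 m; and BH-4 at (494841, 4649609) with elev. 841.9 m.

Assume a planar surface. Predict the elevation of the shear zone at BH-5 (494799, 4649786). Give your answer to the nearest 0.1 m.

887.1 m

Two edge vectors: BH-2→BH-3 = (127, -55, -61.8), BH-2→BH-4 = (-105, -284, -0.2).
Normal n = (BH-2→BH-3) × (BH-2→BH-4) = (-17540.2, 6514.4, -41843).
So ∂z/∂E = −n_x/n_z = −0.419190785 and ∂z/∂N = −n_y/n_z = 0.155686734.
Intercept c from BH-2: 842.1 + 207476.80 − 723926.65 = −515607.75.
At (494799, 4649786): z = −207415.2 + 723910.0 − 515607.75 = 887.1 m.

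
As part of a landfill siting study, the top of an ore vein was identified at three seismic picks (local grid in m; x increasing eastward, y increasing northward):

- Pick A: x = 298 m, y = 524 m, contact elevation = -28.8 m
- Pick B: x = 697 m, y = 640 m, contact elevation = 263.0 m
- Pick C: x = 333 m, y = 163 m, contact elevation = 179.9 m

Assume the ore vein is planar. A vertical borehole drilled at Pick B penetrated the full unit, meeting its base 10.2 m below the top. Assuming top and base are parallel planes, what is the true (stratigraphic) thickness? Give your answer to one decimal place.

7.2 m

Let the plane be z = a·x + b·y + c.
Pick B−Pick A: 399a + 116b = 291.8;  Pick C−Pick A: 35a − 361b = 208.7.
Solving gives a = 0.87475, b = −0.49331.
|∇z| = √(a²+b²) = 1.00426, so dip δ = arctan(1.00426) = 45.12°.
True thickness = vertical thickness × cos δ = 10.2 × cos 45.12° = 7.2 m.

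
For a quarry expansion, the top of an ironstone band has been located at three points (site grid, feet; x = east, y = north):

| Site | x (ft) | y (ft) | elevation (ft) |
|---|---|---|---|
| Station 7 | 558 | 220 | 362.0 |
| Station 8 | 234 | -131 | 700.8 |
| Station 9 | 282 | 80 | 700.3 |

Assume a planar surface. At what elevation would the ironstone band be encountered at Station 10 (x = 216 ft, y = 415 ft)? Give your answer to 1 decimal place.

Let the plane be z = a·x + b·y + c.
Station 8−Station 7: −324a − 351b = 338.8;  Station 9−Station 7: −276a − 140b = 338.3.
Solving gives a = −1.38426, b = 0.31253.
Then c = 362 − a·558 − b·220 = 1065.66.
At (216, 415): z = −299.0 + 129.7 + 1065.66 = 896.4 ft.

896.4 ft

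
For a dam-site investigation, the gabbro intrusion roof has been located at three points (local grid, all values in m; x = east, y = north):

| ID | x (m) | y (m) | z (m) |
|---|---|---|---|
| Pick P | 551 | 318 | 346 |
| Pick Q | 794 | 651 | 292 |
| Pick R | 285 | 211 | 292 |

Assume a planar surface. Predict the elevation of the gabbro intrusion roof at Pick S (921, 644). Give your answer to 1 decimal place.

Two edge vectors: Pick P→Pick Q = (243, 333, -54), Pick P→Pick R = (-266, -107, -54).
Normal n = (Pick P→Pick Q) × (Pick P→Pick R) = (-23760, 27486, 62577).
So ∂z/∂x = −n_x/n_z = 0.37969 and ∂z/∂y = −n_y/n_z = −0.43923.
Intercept c from Pick P: 346 − 209.21 + 139.68 = 276.47.
At (921, 644): z = 349.7 − 282.9 + 276.47 = 343.3 m.

343.3 m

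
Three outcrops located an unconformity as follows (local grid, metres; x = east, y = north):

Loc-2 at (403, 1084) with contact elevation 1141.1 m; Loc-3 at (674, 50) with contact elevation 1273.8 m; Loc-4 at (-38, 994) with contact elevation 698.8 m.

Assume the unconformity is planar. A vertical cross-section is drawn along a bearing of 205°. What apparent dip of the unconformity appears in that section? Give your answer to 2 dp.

Let the plane be z = a·x + b·y + c.
Loc-3−Loc-2: 271a − 1034b = 132.7;  Loc-4−Loc-2: −441a − 90b = −442.3.
Solving gives a = 0.97689, b = 0.12769.
Unit vector along 205° is (sin 205°, cos 205°) = (-0.4226, -0.9063).
Slope in that direction = a·(-0.4226) + b·(-0.9063) = −0.52858.
Apparent dip = arctan|0.52858| = 27.86° (true dip is 44.6°, so apparent ≤ true as expected).

27.86°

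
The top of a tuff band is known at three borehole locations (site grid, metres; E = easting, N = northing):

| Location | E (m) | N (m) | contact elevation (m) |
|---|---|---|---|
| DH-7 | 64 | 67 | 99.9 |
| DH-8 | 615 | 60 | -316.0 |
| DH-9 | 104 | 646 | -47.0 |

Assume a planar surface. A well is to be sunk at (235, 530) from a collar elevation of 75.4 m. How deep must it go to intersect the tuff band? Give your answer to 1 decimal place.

Two edge vectors: DH-7→DH-8 = (551, -7, -415.9), DH-7→DH-9 = (40, 579, -146.9).
Normal n = (DH-7→DH-8) × (DH-7→DH-9) = (241834.4, 64305.9, 319309).
So ∂z/∂E = −n_x/n_z = −0.75737 and ∂z/∂N = −n_y/n_z = −0.20139.
Intercept c from DH-7: 99.9 + 48.47 + 13.49 = 161.86.
At (235, 530): z_contact = −177.98 − 106.74 + 161.86 = -122.85 m.
Depth below ground = 75.4 − (-122.85) = 198.3 m.

198.3 m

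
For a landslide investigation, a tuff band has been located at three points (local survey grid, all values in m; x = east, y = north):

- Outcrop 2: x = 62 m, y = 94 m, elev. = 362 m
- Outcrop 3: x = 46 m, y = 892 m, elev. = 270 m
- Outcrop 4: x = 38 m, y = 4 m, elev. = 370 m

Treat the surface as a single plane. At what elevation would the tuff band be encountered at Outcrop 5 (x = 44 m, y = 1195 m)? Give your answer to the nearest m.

Let the plane be z = a·x + b·y + c.
Outcrop 3−Outcrop 2: −16a + 798b = −92;  Outcrop 4−Outcrop 2: −24a − 90b = 8.
Solving gives a = 0.09207, b = −0.11344.
Then c = 362 − a·62 − b·94 = 366.95.
At (44, 1195): z = 4.1 − 135.6 + 366.95 = 235.4 m.

235 m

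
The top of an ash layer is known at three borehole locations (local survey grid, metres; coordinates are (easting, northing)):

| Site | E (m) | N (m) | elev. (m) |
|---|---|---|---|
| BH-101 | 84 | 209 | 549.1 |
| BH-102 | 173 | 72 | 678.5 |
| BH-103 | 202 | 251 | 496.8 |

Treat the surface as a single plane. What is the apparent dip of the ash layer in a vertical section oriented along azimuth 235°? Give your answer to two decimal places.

Let the plane be z = a·E + b·N + c.
BH-102−BH-101: 89a − 137b = 129.4;  BH-103−BH-101: 118a + 42b = −52.3.
Solving gives a = −0.08693, b = −1.00100.
Unit vector along 235° is (sin 235°, cos 235°) = (-0.8192, -0.5736).
Slope in that direction = a·(-0.8192) + b·(-0.5736) = 0.64536.
Apparent dip = arctan|0.64536| = 32.84° (true dip is 45.1°, so apparent ≤ true as expected).

32.84°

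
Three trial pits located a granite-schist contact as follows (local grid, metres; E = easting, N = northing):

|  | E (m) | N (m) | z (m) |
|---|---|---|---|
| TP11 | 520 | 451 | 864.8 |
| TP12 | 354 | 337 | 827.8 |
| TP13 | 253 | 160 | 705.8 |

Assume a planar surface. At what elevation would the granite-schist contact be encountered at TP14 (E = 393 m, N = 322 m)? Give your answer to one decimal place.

797.9 m

Two edge vectors: TP11→TP12 = (-166, -114, -37), TP11→TP13 = (-267, -291, -159).
Normal n = (TP11→TP12) × (TP11→TP13) = (7359, -16515, 17868).
So ∂z/∂E = −n_x/n_z = −0.41185 and ∂z/∂N = −n_y/n_z = 0.92428.
Intercept c from TP11: 864.8 + 214.16 − 416.85 = 662.11.
At (393, 322): z = −161.9 + 297.6 + 662.11 = 797.9 m.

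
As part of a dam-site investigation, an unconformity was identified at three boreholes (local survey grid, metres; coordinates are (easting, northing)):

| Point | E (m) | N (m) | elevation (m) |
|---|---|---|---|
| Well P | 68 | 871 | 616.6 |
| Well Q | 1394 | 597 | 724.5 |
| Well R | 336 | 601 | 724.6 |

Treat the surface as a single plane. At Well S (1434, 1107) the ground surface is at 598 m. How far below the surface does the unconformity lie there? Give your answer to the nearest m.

Two edge vectors: Well P→Well Q = (1326, -274, 107.9), Well P→Well R = (268, -270, 108).
Normal n = (Well P→Well Q) × (Well P→Well R) = (-459, -114290.8, -284588).
So ∂z/∂E = −n_x/n_z = −0.00161 and ∂z/∂N = −n_y/n_z = −0.40160.
Intercept c from Well P: 616.6 + 0.11 + 349.79 = 966.50.
At (1434, 1107): z_contact = −2.3 − 444.6 + 966.50 = 519.6 m.
Depth below ground = 598 − 519.6 = 78 m.

78 m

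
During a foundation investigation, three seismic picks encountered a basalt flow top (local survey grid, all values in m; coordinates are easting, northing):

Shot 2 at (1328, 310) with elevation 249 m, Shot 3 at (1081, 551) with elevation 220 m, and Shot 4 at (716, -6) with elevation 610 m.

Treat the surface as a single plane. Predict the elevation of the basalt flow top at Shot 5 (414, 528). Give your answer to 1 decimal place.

461.1 m

Two edge vectors: Shot 2→Shot 3 = (-247, 241, -29), Shot 2→Shot 4 = (-612, -316, 361).
Normal n = (Shot 2→Shot 3) × (Shot 2→Shot 4) = (77837, 106915, 225544).
So ∂z/∂easting = −n_x/n_z = −0.345108 and ∂z/∂northing = −n_y/n_z = −0.474032.
Intercept c from Shot 2: 249 + 458.30 + 146.95 = 854.25.
At (414, 528): z = −142.9 − 250.3 + 854.25 = 461.1 m.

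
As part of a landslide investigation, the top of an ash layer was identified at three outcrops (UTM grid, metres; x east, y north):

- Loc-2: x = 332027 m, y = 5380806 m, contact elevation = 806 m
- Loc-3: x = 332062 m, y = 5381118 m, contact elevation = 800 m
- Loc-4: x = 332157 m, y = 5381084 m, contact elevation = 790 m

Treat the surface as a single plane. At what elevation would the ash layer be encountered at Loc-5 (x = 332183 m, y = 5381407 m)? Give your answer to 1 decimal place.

Let the plane be z = a·x + b·y + c.
Loc-3−Loc-2: 35a + 312b = −6;  Loc-4−Loc-2: 130a + 278b = −16.
Solving gives a = −0.107817061, b = −0.007135907.
Then c = 806 − a·332027 − b·5380806 = 75001.10.
At (332183, 5381407): z = −35815.0 − 38401.2 + 75001.10 = 784.9 m.

784.9 m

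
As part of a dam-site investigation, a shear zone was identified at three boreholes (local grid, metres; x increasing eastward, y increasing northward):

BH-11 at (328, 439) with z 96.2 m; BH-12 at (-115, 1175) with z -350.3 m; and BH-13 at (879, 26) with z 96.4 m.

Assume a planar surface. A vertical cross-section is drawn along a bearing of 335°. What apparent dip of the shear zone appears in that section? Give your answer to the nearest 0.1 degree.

33.1°

Two edge vectors: BH-11→BH-12 = (-443, 736, -446.5), BH-11→BH-13 = (551, -413, 0.2).
Normal n = (BH-11→BH-12) × (BH-11→BH-13) = (-184257.3, -245932.9, -222577).
So ∂z/∂x = −n_x/n_z = −0.82784 and ∂z/∂y = −n_y/n_z = −1.10493.
Unit vector along 335° is (sin 335°, cos 335°) = (-0.4226, 0.9063).
Slope in that direction = a·(-0.4226) + b·(0.9063) = −0.65155.
Apparent dip = arctan|0.65155| = 33.1° (true dip is 54.1°, so apparent ≤ true as expected).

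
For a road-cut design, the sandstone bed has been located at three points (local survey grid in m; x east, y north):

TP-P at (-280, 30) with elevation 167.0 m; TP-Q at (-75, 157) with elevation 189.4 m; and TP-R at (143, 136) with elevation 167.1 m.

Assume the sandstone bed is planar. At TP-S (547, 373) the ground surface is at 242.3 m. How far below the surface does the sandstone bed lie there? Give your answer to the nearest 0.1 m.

35.0 m

Two edge vectors: TP-P→TP-Q = (205, 127, 22.4), TP-P→TP-R = (423, 106, 0.1).
Normal n = (TP-P→TP-Q) × (TP-P→TP-R) = (-2361.7, 9454.7, -31991).
So ∂z/∂x = −n_x/n_z = −0.07382 and ∂z/∂y = −n_y/n_z = 0.29554.
Intercept c from TP-P: 167 − 20.67 − 8.87 = 137.46.
At (547, 373): z_contact = −40.38 + 110.24 + 137.46 = 207.32 m.
Depth below ground = 242.3 − 207.32 = 35.0 m.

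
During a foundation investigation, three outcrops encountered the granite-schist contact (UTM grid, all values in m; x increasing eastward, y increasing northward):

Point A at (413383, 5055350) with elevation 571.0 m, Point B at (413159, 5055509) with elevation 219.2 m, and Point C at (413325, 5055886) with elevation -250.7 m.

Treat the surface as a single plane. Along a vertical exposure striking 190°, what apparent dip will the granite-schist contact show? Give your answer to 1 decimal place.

53.7°

Two edge vectors: Point A→Point B = (-224, 159, -351.8), Point A→Point C = (-58, 536, -821.7).
Normal n = (Point A→Point B) × (Point A→Point C) = (57914.5, -163656.4, -110842).
So ∂z/∂x = −n_x/n_z = 0.52250 and ∂z/∂y = −n_y/n_z = −1.47648.
Unit vector along 190° is (sin 190°, cos 190°) = (-0.1736, -0.9848).
Slope in that direction = a·(-0.1736) + b·(-0.9848) = 1.36332.
Apparent dip = arctan|1.36332| = 53.7° (true dip is 57.4°, so apparent ≤ true as expected).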